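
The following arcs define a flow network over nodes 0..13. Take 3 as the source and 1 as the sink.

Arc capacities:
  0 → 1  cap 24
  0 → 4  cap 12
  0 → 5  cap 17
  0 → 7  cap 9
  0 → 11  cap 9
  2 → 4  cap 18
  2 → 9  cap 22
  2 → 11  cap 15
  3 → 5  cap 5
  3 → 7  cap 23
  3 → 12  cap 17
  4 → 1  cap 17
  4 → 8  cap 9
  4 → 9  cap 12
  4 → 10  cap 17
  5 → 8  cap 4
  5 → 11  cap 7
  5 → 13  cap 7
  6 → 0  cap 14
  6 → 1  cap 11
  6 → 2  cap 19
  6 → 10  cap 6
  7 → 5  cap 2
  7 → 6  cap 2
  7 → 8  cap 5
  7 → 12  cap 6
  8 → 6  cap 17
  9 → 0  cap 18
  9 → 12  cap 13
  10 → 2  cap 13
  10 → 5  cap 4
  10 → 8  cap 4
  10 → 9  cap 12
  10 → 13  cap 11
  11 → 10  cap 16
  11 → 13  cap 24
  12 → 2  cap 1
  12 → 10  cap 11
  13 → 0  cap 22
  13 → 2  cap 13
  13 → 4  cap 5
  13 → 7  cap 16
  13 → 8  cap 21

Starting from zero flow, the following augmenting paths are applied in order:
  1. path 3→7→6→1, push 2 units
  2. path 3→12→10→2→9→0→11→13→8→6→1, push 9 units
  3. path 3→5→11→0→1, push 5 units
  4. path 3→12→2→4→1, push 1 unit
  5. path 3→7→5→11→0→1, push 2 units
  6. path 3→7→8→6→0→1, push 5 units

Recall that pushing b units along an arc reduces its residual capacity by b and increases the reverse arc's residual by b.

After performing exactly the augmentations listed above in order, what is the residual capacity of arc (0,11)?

after path 1 (3→7→6→1, push 2): res(0,11)=9
after path 2 (3→12→10→2→9→0→11→13→8→6→1, push 9): res(0,11)=0
after path 3 (3→5→11→0→1, push 5): res(0,11)=5
after path 4 (3→12→2→4→1, push 1): res(0,11)=5
after path 5 (3→7→5→11→0→1, push 2): res(0,11)=7
after path 6 (3→7→8→6→0→1, push 5): res(0,11)=7

Residual capacity of (0,11): 7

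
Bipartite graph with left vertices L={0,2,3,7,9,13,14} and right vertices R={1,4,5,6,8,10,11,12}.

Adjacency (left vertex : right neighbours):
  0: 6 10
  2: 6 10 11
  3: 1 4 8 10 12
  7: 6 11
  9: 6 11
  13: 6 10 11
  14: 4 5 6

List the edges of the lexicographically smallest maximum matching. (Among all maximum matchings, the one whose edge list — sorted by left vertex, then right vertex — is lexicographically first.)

|M| = 5 (so the lex-smallest maximum matching has 5 edges)
process left vertices in ascending order; for each, take the smallest-labelled available neighbour that still permits 5 edges overall, or leave it unmatched if none does
lex-smallest matching: {0-6, 2-10, 3-1, 7-11, 14-4}

Lex-smallest maximum matching: {(0,6), (2,10), (3,1), (7,11), (14,4)}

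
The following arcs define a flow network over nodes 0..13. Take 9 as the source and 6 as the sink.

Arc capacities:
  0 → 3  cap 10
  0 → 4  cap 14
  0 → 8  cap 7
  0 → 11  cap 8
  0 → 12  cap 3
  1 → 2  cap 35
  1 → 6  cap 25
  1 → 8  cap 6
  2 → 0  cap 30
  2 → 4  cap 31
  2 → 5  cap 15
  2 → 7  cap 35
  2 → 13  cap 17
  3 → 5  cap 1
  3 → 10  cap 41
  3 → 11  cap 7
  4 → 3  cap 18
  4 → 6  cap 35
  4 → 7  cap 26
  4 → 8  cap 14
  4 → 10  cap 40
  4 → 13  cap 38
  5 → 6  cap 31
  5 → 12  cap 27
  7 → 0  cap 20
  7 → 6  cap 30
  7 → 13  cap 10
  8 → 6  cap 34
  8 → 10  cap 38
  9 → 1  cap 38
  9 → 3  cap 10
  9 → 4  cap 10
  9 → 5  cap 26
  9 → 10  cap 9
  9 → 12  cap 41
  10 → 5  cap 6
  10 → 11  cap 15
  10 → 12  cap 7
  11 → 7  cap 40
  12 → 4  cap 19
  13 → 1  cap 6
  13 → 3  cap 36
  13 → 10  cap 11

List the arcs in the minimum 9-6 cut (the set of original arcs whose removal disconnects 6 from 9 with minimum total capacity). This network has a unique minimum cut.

augment #1: 9→1→6 push 25
augment #2: 9→4→6 push 10
augment #3: 9→5→6 push 26
augment #4: 9→1→8→6 push 6
augment #5: 9→3→5→6 push 1
augment #6: 9→10→5→6 push 4
augment #7: 9→12→4→6 push 19
augment #8: 9→1→2→4→6 push 6
augment #9: 9→1→2→7→6 push 1
augment #10: 9→3→11→7→6 push 7
augment #11: 9→10→11→7→6 push 5
augment #12: 9→3→10→11→7→6 push 2
max flow = 112; residual-reachable set from 9 gives S-side
cut edges (S→T): {(9,1), (9,3), (9,4), (9,5), (9,10), (12,4)} total cap 112

Min-cut arcs: {(9,1), (9,3), (9,4), (9,5), (9,10), (12,4)} (total capacity 112)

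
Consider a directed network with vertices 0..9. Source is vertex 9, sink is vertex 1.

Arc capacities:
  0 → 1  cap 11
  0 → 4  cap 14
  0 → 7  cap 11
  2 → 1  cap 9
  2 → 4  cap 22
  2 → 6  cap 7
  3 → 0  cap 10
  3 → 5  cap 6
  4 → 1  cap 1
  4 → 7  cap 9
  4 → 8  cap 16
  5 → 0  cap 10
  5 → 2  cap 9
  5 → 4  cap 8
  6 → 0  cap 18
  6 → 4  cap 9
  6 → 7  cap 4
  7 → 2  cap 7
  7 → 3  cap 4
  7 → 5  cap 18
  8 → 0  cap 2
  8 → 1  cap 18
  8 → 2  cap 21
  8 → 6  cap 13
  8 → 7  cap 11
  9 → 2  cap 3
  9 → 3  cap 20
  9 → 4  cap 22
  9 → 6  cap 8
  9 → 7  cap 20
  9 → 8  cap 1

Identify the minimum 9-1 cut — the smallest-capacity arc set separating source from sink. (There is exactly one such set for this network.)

Min-cut arcs: {(0,1), (2,1), (4,1), (4,8), (9,8)} (total capacity 38)

augment #1: 9→2→1 push 3
augment #2: 9→4→1 push 1
augment #3: 9→8→1 push 1
augment #4: 9→3→0→1 push 10
augment #5: 9→4→8→1 push 16
augment #6: 9→6→0→1 push 1
augment #7: 9→7→2→1 push 6
max flow = 38; residual-reachable set from 9 gives S-side
cut edges (S→T): {(0,1), (2,1), (4,1), (4,8), (9,8)} total cap 38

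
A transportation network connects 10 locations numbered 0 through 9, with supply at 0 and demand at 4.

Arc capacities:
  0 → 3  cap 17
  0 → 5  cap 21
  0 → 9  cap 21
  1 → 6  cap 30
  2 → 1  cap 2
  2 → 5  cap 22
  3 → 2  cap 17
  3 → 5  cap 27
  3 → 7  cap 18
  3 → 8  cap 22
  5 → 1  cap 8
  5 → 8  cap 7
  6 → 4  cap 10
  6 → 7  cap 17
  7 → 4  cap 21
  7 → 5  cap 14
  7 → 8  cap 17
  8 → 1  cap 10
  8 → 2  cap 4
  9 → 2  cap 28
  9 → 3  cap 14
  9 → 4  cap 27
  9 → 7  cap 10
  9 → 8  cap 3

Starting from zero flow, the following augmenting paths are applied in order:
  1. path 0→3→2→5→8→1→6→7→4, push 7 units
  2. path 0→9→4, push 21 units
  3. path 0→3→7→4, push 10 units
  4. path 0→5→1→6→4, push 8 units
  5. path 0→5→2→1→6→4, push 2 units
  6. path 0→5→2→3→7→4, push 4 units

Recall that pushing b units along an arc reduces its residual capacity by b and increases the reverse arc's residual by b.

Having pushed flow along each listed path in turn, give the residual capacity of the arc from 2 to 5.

after path 1 (0→3→2→5→8→1→6→7→4, push 7): res(2,5)=15
after path 2 (0→9→4, push 21): res(2,5)=15
after path 3 (0→3→7→4, push 10): res(2,5)=15
after path 4 (0→5→1→6→4, push 8): res(2,5)=15
after path 5 (0→5→2→1→6→4, push 2): res(2,5)=17
after path 6 (0→5→2→3→7→4, push 4): res(2,5)=21

Residual capacity of (2,5): 21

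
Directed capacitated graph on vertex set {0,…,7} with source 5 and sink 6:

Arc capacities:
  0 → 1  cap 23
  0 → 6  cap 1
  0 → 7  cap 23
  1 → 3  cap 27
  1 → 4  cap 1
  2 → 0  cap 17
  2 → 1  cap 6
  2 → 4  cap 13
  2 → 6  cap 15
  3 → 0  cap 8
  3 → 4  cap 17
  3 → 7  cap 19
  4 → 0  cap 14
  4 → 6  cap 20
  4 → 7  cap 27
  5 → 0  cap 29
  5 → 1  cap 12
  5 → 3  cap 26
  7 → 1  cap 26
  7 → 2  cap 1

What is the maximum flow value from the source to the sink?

augment #1: 5→0→6 bottleneck 1, total now 1
augment #2: 5→1→4→6 bottleneck 1, total now 2
augment #3: 5→3→4→6 bottleneck 17, total now 19
augment #4: 5→0→7→2→6 bottleneck 1, total now 20

Maximum flow value: 20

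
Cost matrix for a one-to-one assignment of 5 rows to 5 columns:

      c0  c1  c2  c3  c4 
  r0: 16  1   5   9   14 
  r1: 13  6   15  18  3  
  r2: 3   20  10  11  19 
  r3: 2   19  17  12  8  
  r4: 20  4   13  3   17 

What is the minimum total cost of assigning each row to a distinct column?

optimal assignment: row0→col1 (cost 1), row1→col4 (cost 3), row2→col2 (cost 10), row3→col0 (cost 2), row4→col3 (cost 3)
total = 1 + 3 + 10 + 2 + 3 = 19

Minimum assignment cost: 19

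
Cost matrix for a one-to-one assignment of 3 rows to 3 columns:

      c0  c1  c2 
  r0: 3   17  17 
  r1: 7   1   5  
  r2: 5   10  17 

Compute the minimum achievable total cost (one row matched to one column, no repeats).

Minimum assignment cost: 18

optimal assignment: row0→col0 (cost 3), row1→col2 (cost 5), row2→col1 (cost 10)
total = 3 + 5 + 10 = 18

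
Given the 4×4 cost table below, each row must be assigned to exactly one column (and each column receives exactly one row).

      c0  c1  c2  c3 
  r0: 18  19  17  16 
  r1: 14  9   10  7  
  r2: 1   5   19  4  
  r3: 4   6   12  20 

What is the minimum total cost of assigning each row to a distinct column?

Minimum assignment cost: 31

optimal assignment: row0→col2 (cost 17), row1→col3 (cost 7), row2→col0 (cost 1), row3→col1 (cost 6)
total = 17 + 7 + 1 + 6 = 31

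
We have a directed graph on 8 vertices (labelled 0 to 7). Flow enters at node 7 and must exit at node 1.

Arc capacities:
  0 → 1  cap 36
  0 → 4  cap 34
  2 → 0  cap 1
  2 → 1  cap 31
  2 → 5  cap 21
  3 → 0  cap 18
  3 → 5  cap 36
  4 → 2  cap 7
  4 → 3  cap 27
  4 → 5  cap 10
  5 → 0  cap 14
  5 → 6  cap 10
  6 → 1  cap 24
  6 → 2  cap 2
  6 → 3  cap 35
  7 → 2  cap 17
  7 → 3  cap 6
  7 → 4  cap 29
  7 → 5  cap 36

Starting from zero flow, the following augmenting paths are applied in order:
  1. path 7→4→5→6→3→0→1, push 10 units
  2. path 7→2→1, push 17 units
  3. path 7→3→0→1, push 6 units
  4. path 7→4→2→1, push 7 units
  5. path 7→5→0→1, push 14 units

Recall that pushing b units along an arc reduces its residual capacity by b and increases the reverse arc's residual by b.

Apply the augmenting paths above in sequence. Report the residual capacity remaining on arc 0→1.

Residual capacity of (0,1): 6

after path 1 (7→4→5→6→3→0→1, push 10): res(0,1)=26
after path 2 (7→2→1, push 17): res(0,1)=26
after path 3 (7→3→0→1, push 6): res(0,1)=20
after path 4 (7→4→2→1, push 7): res(0,1)=20
after path 5 (7→5→0→1, push 14): res(0,1)=6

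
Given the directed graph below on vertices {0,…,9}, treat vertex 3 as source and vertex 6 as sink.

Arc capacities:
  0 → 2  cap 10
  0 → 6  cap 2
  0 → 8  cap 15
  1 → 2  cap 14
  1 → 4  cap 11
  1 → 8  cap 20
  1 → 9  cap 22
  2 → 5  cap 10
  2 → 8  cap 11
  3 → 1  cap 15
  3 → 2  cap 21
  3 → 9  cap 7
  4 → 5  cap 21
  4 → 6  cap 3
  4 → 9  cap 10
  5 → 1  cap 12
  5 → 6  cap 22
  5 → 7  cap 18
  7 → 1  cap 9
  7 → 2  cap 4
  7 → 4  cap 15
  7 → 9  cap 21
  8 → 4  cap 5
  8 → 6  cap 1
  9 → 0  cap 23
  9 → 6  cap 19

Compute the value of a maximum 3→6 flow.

augment #1: 3→9→6 bottleneck 7, total now 7
augment #2: 3→1→4→6 bottleneck 3, total now 10
augment #3: 3→1→8→6 bottleneck 1, total now 11
augment #4: 3→1→9→6 bottleneck 11, total now 22
augment #5: 3→2→5→6 bottleneck 10, total now 32
augment #6: 3→2→8→1→9→6 bottleneck 1, total now 33
augment #7: 3→2→8→4→5→6 bottleneck 5, total now 38

Maximum flow value: 38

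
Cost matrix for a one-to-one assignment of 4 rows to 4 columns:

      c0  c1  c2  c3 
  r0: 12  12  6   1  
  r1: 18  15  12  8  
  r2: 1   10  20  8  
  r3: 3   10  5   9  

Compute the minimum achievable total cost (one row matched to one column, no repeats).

optimal assignment: row0→col3 (cost 1), row1→col1 (cost 15), row2→col0 (cost 1), row3→col2 (cost 5)
total = 1 + 15 + 1 + 5 = 22

Minimum assignment cost: 22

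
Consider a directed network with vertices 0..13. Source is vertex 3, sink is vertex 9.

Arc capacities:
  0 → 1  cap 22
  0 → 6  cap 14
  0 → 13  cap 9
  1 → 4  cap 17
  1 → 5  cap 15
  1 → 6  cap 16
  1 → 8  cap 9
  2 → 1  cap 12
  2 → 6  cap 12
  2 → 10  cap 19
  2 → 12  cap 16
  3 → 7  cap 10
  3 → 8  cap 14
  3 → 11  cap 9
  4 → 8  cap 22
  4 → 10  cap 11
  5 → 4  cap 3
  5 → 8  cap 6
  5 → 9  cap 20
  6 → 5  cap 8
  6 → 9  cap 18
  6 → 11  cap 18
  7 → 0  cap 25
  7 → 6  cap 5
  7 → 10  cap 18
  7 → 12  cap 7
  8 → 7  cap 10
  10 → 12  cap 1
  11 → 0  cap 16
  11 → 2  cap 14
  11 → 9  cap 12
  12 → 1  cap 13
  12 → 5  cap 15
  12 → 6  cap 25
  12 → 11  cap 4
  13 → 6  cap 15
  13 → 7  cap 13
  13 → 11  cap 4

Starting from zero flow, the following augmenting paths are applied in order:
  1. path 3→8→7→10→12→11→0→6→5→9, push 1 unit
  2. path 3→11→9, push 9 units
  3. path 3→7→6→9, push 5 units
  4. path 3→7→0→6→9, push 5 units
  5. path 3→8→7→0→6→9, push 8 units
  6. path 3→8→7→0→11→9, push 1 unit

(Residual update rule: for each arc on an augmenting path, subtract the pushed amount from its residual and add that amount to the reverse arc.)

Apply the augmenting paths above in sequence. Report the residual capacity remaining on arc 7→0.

Residual capacity of (7,0): 11

after path 1 (3→8→7→10→12→11→0→6→5→9, push 1): res(7,0)=25
after path 2 (3→11→9, push 9): res(7,0)=25
after path 3 (3→7→6→9, push 5): res(7,0)=25
after path 4 (3→7→0→6→9, push 5): res(7,0)=20
after path 5 (3→8→7→0→6→9, push 8): res(7,0)=12
after path 6 (3→8→7→0→11→9, push 1): res(7,0)=11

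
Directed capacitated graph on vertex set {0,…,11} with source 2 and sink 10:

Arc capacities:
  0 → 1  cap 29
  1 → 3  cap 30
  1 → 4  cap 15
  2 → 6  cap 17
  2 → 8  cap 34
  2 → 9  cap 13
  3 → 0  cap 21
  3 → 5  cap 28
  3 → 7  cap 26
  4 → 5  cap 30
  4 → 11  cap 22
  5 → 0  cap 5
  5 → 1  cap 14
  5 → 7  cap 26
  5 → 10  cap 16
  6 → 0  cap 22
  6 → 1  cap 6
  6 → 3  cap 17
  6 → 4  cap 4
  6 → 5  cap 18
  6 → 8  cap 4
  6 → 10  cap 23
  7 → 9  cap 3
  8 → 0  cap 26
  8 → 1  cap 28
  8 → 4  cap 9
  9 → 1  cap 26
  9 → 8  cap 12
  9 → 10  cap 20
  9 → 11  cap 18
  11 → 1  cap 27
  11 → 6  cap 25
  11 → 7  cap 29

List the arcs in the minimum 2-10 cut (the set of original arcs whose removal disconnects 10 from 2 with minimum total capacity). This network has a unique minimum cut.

Min-cut arcs: {(2,9), (5,10), (6,10), (7,9)} (total capacity 55)

augment #1: 2→6→10 push 17
augment #2: 2→9→10 push 13
augment #3: 2→8→4→5→10 push 9
augment #4: 2→8→1→3→5→10 push 7
augment #5: 2→8→1→3→7→9→10 push 3
augment #6: 2→8→1→4→11→6→10 push 6
max flow = 55; residual-reachable set from 2 gives S-side
cut edges (S→T): {(2,9), (5,10), (6,10), (7,9)} total cap 55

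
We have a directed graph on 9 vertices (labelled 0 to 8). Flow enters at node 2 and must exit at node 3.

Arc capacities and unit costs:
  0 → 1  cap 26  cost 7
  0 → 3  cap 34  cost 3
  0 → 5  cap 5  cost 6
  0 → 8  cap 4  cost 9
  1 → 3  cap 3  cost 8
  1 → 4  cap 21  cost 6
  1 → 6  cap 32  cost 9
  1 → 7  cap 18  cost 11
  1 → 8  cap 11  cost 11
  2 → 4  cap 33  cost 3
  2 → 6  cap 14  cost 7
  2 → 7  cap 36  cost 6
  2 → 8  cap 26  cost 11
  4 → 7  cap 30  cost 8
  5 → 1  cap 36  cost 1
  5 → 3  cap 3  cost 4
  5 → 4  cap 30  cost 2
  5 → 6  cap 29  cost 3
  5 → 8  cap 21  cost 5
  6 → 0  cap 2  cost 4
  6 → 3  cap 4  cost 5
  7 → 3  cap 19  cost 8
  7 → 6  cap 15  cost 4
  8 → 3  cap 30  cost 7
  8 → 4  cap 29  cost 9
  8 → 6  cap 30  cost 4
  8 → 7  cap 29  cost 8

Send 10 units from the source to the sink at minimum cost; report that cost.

shortest-cost path #1: 2→6→3 push 4 @ unit cost 12 (adds 48)
shortest-cost path #2: 2→7→3 push 6 @ unit cost 14 (adds 84)
total cost = 132

Minimum cost for 10 units: 132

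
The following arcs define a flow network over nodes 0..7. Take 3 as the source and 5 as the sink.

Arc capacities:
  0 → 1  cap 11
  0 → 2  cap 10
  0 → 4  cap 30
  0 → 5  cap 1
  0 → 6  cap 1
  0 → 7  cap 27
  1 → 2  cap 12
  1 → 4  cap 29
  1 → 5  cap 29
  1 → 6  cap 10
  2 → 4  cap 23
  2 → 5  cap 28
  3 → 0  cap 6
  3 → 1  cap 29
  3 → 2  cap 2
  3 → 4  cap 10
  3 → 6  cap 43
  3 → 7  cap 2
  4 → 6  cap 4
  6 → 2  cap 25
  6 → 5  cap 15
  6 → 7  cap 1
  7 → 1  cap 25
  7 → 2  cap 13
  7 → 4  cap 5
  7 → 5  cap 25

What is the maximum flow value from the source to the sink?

Maximum flow value: 80

augment #1: 3→0→5 bottleneck 1, total now 1
augment #2: 3→1→5 bottleneck 29, total now 30
augment #3: 3→2→5 bottleneck 2, total now 32
augment #4: 3→6→5 bottleneck 15, total now 47
augment #5: 3→7→5 bottleneck 2, total now 49
augment #6: 3→0→2→5 bottleneck 5, total now 54
augment #7: 3→6→2→5 bottleneck 21, total now 75
augment #8: 3→6→7→5 bottleneck 1, total now 76
augment #9: 3→6→2→0→7→5 bottleneck 4, total now 80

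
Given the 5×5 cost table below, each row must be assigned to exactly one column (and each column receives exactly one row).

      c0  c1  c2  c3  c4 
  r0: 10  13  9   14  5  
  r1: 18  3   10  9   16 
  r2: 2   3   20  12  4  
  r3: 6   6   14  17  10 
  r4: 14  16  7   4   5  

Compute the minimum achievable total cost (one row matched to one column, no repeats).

optimal assignment: row0→col2 (cost 9), row1→col1 (cost 3), row2→col4 (cost 4), row3→col0 (cost 6), row4→col3 (cost 4)
total = 9 + 3 + 4 + 6 + 4 = 26

Minimum assignment cost: 26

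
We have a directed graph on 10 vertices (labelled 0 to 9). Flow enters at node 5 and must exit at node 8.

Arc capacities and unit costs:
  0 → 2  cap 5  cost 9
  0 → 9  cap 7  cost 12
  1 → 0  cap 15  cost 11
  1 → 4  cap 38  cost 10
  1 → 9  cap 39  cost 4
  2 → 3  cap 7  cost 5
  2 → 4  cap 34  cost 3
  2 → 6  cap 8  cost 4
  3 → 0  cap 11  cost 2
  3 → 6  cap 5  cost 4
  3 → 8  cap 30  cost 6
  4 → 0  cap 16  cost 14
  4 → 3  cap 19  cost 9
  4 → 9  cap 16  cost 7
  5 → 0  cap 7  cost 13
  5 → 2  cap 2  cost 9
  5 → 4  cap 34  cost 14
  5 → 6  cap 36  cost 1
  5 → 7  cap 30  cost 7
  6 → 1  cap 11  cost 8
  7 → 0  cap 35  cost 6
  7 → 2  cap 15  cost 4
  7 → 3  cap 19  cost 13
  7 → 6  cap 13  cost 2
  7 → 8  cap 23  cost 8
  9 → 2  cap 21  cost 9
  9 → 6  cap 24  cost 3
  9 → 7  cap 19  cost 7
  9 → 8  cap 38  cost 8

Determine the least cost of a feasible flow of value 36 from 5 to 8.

shortest-cost path #1: 5→7→8 push 23 @ unit cost 15 (adds 345)
shortest-cost path #2: 5→2→3→8 push 2 @ unit cost 20 (adds 40)
shortest-cost path #3: 5→6→1→9→8 push 11 @ unit cost 21 (adds 231)
total cost = 616

Minimum cost for 36 units: 616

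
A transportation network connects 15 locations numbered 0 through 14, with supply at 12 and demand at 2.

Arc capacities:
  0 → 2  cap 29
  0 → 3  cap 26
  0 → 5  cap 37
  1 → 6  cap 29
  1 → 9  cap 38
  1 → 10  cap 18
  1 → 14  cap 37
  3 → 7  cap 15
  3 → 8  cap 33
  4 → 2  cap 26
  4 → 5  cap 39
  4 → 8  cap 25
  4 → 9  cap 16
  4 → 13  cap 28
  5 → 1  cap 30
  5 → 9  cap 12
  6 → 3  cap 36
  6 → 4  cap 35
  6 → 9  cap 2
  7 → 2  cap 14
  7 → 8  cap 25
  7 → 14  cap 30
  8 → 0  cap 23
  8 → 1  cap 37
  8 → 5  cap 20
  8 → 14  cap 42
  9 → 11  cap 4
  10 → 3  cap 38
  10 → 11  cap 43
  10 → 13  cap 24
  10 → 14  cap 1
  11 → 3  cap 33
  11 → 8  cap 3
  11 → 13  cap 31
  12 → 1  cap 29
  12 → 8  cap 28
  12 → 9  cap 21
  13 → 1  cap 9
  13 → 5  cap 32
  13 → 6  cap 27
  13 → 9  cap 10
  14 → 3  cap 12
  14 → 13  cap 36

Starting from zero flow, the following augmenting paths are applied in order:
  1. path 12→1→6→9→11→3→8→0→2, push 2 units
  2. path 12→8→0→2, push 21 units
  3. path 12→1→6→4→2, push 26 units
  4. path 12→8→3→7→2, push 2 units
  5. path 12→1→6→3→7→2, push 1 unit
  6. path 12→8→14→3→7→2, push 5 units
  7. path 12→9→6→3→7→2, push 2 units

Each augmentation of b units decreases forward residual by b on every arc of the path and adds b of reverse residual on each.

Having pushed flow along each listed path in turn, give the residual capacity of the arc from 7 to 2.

Residual capacity of (7,2): 4

after path 1 (12→1→6→9→11→3→8→0→2, push 2): res(7,2)=14
after path 2 (12→8→0→2, push 21): res(7,2)=14
after path 3 (12→1→6→4→2, push 26): res(7,2)=14
after path 4 (12→8→3→7→2, push 2): res(7,2)=12
after path 5 (12→1→6→3→7→2, push 1): res(7,2)=11
after path 6 (12→8→14→3→7→2, push 5): res(7,2)=6
after path 7 (12→9→6→3→7→2, push 2): res(7,2)=4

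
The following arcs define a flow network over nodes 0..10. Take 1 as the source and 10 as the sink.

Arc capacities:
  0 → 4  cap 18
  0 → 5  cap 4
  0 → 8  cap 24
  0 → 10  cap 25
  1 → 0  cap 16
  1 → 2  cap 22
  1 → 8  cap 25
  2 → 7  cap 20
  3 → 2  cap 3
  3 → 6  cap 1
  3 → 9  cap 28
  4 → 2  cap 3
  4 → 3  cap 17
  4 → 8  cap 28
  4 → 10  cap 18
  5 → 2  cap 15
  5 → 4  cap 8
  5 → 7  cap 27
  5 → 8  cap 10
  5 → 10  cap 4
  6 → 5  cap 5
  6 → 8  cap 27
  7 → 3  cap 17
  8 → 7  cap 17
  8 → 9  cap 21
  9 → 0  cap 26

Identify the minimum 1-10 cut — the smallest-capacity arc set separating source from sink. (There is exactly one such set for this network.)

Min-cut arcs: {(1,0), (3,6), (9,0)} (total capacity 43)

augment #1: 1→0→10 push 16
augment #2: 1→8→9→0→10 push 9
augment #3: 1→8→9→0→4→10 push 12
augment #4: 1→2→7→3→6→5→10 push 1
augment #5: 1→2→7→3→9→0→4→10 push 5
max flow = 43; residual-reachable set from 1 gives S-side
cut edges (S→T): {(1,0), (3,6), (9,0)} total cap 43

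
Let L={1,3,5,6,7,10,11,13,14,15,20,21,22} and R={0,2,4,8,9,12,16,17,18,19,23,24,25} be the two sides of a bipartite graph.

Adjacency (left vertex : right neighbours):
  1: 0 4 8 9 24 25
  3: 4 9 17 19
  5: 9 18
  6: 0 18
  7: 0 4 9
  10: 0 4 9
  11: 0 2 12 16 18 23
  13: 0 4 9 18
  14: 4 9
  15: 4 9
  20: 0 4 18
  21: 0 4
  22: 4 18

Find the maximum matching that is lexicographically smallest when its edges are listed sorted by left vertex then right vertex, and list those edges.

|M| = 7 (so the lex-smallest maximum matching has 7 edges)
process left vertices in ascending order; for each, take the smallest-labelled available neighbour that still permits 7 edges overall, or leave it unmatched if none does
lex-smallest matching: {1-8, 3-17, 5-9, 6-0, 7-4, 11-2, 13-18}

Lex-smallest maximum matching: {(1,8), (3,17), (5,9), (6,0), (7,4), (11,2), (13,18)}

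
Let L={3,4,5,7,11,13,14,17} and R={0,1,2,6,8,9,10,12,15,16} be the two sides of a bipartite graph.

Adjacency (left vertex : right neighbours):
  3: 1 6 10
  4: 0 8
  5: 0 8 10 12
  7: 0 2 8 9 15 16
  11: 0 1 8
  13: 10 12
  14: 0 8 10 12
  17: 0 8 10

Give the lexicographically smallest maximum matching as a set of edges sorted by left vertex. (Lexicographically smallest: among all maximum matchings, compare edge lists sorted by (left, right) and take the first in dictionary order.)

Lex-smallest maximum matching: {(3,6), (4,0), (5,8), (7,2), (11,1), (13,10), (14,12)}

|M| = 7 (so the lex-smallest maximum matching has 7 edges)
process left vertices in ascending order; for each, take the smallest-labelled available neighbour that still permits 7 edges overall, or leave it unmatched if none does
lex-smallest matching: {3-6, 4-0, 5-8, 7-2, 11-1, 13-10, 14-12}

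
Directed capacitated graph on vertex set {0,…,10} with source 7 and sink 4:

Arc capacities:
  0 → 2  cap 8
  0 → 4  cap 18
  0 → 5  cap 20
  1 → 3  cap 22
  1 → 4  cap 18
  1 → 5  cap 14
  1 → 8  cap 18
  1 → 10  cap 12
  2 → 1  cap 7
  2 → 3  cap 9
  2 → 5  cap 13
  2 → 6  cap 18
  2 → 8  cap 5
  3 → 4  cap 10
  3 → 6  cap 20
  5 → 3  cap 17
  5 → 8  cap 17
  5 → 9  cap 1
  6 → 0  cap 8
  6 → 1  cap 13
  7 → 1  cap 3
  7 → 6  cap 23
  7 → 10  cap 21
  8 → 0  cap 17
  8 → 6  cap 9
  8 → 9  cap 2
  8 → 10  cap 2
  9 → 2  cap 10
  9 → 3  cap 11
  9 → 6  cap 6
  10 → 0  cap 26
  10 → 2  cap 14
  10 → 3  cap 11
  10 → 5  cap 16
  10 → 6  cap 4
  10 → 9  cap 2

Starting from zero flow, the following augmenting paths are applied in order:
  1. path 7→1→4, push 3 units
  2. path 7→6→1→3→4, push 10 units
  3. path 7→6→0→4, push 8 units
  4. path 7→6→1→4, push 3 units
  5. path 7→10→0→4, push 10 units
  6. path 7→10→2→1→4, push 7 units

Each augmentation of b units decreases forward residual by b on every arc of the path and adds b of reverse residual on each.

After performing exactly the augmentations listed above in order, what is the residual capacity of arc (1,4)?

after path 1 (7→1→4, push 3): res(1,4)=15
after path 2 (7→6→1→3→4, push 10): res(1,4)=15
after path 3 (7→6→0→4, push 8): res(1,4)=15
after path 4 (7→6→1→4, push 3): res(1,4)=12
after path 5 (7→10→0→4, push 10): res(1,4)=12
after path 6 (7→10→2→1→4, push 7): res(1,4)=5

Residual capacity of (1,4): 5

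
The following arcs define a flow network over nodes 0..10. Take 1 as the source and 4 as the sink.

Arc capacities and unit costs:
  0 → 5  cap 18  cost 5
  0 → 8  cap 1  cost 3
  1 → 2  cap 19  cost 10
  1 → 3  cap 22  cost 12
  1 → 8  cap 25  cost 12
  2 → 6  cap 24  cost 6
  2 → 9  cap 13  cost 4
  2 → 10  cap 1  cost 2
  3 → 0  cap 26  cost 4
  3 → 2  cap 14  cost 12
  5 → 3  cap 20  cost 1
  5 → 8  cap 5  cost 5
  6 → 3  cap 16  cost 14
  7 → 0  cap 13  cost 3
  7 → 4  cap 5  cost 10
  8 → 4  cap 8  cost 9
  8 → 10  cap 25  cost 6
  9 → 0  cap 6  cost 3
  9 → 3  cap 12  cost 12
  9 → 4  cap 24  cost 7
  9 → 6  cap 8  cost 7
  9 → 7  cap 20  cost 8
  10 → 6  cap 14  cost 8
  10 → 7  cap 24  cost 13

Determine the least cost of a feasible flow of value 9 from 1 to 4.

Minimum cost for 9 units: 189

shortest-cost path #1: 1→8→4 push 8 @ unit cost 21 (adds 168)
shortest-cost path #2: 1→2→9→4 push 1 @ unit cost 21 (adds 21)
total cost = 189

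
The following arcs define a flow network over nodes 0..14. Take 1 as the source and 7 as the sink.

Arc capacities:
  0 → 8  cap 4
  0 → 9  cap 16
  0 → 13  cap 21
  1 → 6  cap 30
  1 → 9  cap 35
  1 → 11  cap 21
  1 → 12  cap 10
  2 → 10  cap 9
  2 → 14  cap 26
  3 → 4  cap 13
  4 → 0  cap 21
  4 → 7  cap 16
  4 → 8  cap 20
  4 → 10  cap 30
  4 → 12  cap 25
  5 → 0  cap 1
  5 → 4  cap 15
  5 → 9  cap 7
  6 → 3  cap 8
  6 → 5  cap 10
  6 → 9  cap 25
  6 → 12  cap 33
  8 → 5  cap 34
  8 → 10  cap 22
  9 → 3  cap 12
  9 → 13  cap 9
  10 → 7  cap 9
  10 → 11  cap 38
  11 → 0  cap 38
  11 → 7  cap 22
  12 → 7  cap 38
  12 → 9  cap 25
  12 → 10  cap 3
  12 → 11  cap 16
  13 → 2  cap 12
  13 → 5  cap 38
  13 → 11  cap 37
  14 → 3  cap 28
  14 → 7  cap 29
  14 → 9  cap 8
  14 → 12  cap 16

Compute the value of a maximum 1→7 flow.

Maximum flow value: 82

augment #1: 1→11→7 bottleneck 21, total now 21
augment #2: 1→12→7 bottleneck 10, total now 31
augment #3: 1→6→12→7 bottleneck 28, total now 59
augment #4: 1→6→3→4→7 bottleneck 2, total now 61
augment #5: 1→9→3→4→7 bottleneck 11, total now 72
augment #6: 1→9→13→11→7 bottleneck 1, total now 73
augment #7: 1→9→13→2→10→7 bottleneck 8, total now 81
augment #8: 1→9→3→6→5→4→7 bottleneck 1, total now 82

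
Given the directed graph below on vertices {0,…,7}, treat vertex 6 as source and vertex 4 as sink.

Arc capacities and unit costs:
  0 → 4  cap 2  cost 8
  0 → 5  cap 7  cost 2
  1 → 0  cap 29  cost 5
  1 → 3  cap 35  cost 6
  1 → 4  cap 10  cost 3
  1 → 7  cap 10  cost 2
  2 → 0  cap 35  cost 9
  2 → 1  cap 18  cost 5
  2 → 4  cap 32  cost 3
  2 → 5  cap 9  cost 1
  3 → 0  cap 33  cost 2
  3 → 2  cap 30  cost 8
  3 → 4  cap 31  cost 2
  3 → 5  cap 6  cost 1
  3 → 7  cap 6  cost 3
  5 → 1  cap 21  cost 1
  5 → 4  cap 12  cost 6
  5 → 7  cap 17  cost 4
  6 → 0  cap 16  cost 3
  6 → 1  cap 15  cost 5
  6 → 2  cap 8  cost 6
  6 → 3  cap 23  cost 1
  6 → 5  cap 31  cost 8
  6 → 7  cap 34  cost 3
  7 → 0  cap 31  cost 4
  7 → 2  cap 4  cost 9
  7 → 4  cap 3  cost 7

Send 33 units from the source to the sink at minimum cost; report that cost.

shortest-cost path #1: 6→3→4 push 23 @ unit cost 3 (adds 69)
shortest-cost path #2: 6→1→4 push 10 @ unit cost 8 (adds 80)
total cost = 149

Minimum cost for 33 units: 149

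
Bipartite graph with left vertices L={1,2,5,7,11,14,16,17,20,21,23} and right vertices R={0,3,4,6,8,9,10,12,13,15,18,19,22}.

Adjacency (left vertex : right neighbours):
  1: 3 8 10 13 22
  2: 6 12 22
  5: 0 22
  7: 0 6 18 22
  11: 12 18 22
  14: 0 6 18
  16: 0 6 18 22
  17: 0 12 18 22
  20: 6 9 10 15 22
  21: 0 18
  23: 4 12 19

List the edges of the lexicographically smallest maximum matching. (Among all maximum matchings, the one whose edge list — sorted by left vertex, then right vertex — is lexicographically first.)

|M| = 8 (so the lex-smallest maximum matching has 8 edges)
process left vertices in ascending order; for each, take the smallest-labelled available neighbour that still permits 8 edges overall, or leave it unmatched if none does
lex-smallest matching: {1-3, 2-6, 5-0, 7-18, 11-12, 16-22, 20-9, 23-4}

Lex-smallest maximum matching: {(1,3), (2,6), (5,0), (7,18), (11,12), (16,22), (20,9), (23,4)}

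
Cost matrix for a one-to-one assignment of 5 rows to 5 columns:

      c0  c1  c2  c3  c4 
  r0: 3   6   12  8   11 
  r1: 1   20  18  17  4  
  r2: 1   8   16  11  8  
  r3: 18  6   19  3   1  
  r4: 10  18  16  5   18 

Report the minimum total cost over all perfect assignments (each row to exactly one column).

Minimum assignment cost: 27

optimal assignment: row0→col2 (cost 12), row1→col0 (cost 1), row2→col1 (cost 8), row3→col4 (cost 1), row4→col3 (cost 5)
total = 12 + 1 + 8 + 1 + 5 = 27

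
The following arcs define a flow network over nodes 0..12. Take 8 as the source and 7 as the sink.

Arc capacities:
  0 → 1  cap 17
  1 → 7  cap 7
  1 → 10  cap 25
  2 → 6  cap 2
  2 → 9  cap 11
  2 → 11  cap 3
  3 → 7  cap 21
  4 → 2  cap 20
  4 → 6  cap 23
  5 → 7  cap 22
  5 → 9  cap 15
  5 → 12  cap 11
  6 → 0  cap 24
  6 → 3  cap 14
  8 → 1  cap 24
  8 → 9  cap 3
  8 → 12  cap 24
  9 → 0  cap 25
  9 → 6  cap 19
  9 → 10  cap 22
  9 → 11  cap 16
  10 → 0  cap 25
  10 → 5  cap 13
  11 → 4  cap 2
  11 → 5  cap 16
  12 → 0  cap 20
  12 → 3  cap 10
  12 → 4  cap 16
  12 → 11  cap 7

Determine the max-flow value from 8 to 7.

augment #1: 8→1→7 bottleneck 7, total now 7
augment #2: 8→12→3→7 bottleneck 10, total now 17
augment #3: 8→1→10→5→7 bottleneck 13, total now 30
augment #4: 8→9→6→3→7 bottleneck 3, total now 33
augment #5: 8→12→11→5→7 bottleneck 7, total now 40
augment #6: 8→12→4→6→3→7 bottleneck 7, total now 47

Maximum flow value: 47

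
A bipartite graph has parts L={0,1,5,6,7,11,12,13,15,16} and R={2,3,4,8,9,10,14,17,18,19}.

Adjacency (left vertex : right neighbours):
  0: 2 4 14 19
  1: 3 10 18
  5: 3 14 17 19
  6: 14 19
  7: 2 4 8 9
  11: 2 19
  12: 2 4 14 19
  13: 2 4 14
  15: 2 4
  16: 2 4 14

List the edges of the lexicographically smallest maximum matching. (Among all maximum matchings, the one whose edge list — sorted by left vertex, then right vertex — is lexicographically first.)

Lex-smallest maximum matching: {(0,2), (1,3), (5,17), (6,14), (7,8), (11,19), (12,4)}

|M| = 7 (so the lex-smallest maximum matching has 7 edges)
process left vertices in ascending order; for each, take the smallest-labelled available neighbour that still permits 7 edges overall, or leave it unmatched if none does
lex-smallest matching: {0-2, 1-3, 5-17, 6-14, 7-8, 11-19, 12-4}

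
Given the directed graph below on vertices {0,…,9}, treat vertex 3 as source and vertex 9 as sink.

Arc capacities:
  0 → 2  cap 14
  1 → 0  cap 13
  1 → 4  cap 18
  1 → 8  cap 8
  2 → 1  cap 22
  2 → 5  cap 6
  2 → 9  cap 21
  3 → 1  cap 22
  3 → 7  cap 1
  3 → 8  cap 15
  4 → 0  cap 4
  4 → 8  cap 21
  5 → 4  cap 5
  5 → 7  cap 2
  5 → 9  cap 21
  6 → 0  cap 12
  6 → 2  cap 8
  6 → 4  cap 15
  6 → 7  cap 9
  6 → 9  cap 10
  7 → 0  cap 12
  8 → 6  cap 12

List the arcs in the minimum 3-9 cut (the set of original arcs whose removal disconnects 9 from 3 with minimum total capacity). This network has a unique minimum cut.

Min-cut arcs: {(0,2), (8,6)} (total capacity 26)

augment #1: 3→8→6→9 push 10
augment #2: 3→1→0→2→9 push 13
augment #3: 3→7→0→2→9 push 1
augment #4: 3→8→6→2→9 push 2
max flow = 26; residual-reachable set from 3 gives S-side
cut edges (S→T): {(0,2), (8,6)} total cap 26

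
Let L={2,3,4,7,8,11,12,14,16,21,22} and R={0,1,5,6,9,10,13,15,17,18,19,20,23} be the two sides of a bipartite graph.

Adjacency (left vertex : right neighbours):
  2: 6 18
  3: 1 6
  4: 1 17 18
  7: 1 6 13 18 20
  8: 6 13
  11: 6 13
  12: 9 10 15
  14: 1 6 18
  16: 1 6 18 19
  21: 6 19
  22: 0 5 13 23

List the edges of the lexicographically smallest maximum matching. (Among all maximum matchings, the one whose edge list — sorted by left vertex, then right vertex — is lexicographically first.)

|M| = 9 (so the lex-smallest maximum matching has 9 edges)
process left vertices in ascending order; for each, take the smallest-labelled available neighbour that still permits 9 edges overall, or leave it unmatched if none does
lex-smallest matching: {2-6, 3-1, 4-17, 7-20, 8-13, 12-9, 14-18, 16-19, 22-0}

Lex-smallest maximum matching: {(2,6), (3,1), (4,17), (7,20), (8,13), (12,9), (14,18), (16,19), (22,0)}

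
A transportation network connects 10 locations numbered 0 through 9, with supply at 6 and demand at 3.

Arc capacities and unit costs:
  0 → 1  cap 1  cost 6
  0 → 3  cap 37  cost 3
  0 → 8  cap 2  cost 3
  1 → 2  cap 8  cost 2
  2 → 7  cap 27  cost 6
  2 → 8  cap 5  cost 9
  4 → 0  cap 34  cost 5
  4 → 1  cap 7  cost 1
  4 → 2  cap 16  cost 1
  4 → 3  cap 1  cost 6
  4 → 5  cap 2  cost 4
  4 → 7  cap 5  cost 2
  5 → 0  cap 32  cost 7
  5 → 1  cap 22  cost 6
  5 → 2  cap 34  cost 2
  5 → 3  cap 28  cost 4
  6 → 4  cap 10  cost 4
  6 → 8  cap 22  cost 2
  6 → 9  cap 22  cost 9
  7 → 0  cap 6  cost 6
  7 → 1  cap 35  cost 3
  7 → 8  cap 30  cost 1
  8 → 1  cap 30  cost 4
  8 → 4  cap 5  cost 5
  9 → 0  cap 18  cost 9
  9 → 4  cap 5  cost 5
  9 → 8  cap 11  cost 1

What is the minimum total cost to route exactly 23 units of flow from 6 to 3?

Minimum cost for 23 units: 361

shortest-cost path #1: 6→4→3 push 1 @ unit cost 10 (adds 10)
shortest-cost path #2: 6→4→5→3 push 2 @ unit cost 12 (adds 24)
shortest-cost path #3: 6→4→0→3 push 7 @ unit cost 12 (adds 84)
shortest-cost path #4: 6→8→4→0→3 push 5 @ unit cost 15 (adds 75)
shortest-cost path #5: 6→9→0→3 push 8 @ unit cost 21 (adds 168)
total cost = 361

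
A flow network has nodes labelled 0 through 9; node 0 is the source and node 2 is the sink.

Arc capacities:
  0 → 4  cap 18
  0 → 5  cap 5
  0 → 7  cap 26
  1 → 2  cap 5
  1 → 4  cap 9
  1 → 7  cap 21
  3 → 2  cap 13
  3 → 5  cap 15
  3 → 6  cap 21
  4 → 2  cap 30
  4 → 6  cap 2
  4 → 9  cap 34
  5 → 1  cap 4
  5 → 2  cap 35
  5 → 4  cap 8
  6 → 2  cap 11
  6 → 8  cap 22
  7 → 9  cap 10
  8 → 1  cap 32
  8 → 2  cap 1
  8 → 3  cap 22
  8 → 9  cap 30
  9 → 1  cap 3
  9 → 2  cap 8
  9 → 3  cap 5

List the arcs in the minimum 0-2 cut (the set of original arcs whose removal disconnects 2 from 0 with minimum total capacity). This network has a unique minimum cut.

augment #1: 0→4→2 push 18
augment #2: 0→5→2 push 5
augment #3: 0→7→9→2 push 8
augment #4: 0→7→9→1→2 push 2
max flow = 33; residual-reachable set from 0 gives S-side
cut edges (S→T): {(0,4), (0,5), (7,9)} total cap 33

Min-cut arcs: {(0,4), (0,5), (7,9)} (total capacity 33)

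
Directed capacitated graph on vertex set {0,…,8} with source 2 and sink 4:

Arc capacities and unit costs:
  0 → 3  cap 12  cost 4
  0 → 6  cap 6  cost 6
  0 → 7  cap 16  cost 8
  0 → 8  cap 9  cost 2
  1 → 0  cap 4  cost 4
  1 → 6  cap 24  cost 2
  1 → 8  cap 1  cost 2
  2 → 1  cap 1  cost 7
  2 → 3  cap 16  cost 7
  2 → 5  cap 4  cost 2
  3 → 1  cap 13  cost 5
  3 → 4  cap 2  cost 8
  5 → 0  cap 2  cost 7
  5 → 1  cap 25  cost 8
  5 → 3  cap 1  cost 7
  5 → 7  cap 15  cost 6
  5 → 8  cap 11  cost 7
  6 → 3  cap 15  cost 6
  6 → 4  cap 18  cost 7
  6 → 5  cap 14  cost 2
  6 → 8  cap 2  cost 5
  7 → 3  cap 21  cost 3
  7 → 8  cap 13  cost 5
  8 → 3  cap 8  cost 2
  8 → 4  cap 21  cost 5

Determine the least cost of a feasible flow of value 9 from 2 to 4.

Minimum cost for 9 units: 142

shortest-cost path #1: 2→5→8→4 push 4 @ unit cost 14 (adds 56)
shortest-cost path #2: 2→1→8→4 push 1 @ unit cost 14 (adds 14)
shortest-cost path #3: 2→3→4 push 2 @ unit cost 15 (adds 30)
shortest-cost path #4: 2→3→1→6→4 push 2 @ unit cost 21 (adds 42)
total cost = 142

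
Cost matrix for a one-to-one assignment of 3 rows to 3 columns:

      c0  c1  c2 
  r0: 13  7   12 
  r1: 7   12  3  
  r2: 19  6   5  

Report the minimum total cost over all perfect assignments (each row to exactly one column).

Minimum assignment cost: 19

optimal assignment: row0→col1 (cost 7), row1→col0 (cost 7), row2→col2 (cost 5)
total = 7 + 7 + 5 = 19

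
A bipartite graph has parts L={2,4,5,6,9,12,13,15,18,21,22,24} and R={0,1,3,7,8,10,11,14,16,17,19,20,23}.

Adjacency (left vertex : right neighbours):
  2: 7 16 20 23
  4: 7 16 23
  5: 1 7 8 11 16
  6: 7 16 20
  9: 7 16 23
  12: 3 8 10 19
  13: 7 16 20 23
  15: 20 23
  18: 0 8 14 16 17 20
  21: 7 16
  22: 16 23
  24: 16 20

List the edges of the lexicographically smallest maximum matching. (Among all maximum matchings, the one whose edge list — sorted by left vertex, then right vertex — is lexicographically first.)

Lex-smallest maximum matching: {(2,7), (4,16), (5,1), (6,20), (9,23), (12,3), (18,0)}

|M| = 7 (so the lex-smallest maximum matching has 7 edges)
process left vertices in ascending order; for each, take the smallest-labelled available neighbour that still permits 7 edges overall, or leave it unmatched if none does
lex-smallest matching: {2-7, 4-16, 5-1, 6-20, 9-23, 12-3, 18-0}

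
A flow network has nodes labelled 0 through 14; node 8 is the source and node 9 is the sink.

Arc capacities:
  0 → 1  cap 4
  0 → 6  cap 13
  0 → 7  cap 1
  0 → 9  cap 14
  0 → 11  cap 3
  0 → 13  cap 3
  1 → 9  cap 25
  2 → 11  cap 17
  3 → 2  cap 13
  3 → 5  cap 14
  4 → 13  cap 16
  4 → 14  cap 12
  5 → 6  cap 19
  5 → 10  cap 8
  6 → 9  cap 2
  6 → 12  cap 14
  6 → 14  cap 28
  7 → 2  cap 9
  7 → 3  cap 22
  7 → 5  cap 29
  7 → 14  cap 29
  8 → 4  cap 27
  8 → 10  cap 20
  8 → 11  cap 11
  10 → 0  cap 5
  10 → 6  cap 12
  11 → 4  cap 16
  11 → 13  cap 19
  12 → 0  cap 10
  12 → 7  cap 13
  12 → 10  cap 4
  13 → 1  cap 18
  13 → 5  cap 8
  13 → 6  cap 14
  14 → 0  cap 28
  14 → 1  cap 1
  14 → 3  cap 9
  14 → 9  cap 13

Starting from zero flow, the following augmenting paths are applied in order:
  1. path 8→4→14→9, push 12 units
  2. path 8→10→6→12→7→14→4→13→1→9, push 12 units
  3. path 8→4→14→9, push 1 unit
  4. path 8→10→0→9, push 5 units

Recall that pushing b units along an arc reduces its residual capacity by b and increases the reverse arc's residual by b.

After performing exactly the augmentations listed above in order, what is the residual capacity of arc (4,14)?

after path 1 (8→4→14→9, push 12): res(4,14)=0
after path 2 (8→10→6→12→7→14→4→13→1→9, push 12): res(4,14)=12
after path 3 (8→4→14→9, push 1): res(4,14)=11
after path 4 (8→10→0→9, push 5): res(4,14)=11

Residual capacity of (4,14): 11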